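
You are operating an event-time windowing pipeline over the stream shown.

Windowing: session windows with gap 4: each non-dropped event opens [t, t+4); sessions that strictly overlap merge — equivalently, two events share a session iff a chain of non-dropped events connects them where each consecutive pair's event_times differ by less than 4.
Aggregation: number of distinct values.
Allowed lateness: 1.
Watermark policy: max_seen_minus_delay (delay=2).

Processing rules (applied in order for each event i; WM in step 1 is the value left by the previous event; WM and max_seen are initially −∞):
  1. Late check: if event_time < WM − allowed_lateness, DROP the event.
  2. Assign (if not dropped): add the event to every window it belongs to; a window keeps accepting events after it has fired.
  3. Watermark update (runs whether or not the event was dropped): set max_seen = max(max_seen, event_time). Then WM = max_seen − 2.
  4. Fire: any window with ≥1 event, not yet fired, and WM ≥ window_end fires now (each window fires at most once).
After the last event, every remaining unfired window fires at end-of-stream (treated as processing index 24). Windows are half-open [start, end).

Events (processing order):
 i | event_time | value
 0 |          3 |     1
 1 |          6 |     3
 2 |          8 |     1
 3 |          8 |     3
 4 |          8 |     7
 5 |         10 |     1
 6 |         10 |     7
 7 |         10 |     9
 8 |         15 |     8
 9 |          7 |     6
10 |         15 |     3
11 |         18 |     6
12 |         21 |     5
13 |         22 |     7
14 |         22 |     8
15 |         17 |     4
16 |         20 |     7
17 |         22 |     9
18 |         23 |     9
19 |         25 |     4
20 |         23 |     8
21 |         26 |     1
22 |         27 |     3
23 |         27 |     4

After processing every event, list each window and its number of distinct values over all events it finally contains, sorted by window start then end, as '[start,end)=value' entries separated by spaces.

[3,14)=4 [15,31)=8

i=0 t=3 v=1: → [3,7); WM=1
i=1 t=6 v=3: → [3,10); WM=4
i=2 t=8 v=1: → [3,12); WM=6
i=3 t=8 v=3: → [3,12); WM=6
i=4 t=8 v=7: → [3,12); WM=6
i=5 t=10 v=1: → [3,14); WM=8
i=6 t=10 v=7: → [3,14); WM=8
i=7 t=10 v=9: → [3,14); WM=8
i=8 t=15 v=8: → [15,19); WM=13
i=9 t=7 v=6: DROP (t<13-1); WM=13
i=10 t=15 v=3: → [15,19); WM=13
i=11 t=18 v=6: → [15,22); WM=16
i=12 t=21 v=5: → [15,25); WM=19
i=13 t=22 v=7: → [15,26); WM=20
i=14 t=22 v=8: → [15,26); WM=20
i=15 t=17 v=4: DROP (t<20-1); WM=20
i=16 t=20 v=7: → [15,26); WM=20
i=17 t=22 v=9: → [15,26); WM=20
i=18 t=23 v=9: → [15,27); WM=21
i=19 t=25 v=4: → [15,29); WM=23
i=20 t=23 v=8: → [15,29); WM=23
i=21 t=26 v=1: → [15,30); WM=24
i=22 t=27 v=3: → [15,31); WM=25
i=23 t=27 v=4: → [15,31); WM=25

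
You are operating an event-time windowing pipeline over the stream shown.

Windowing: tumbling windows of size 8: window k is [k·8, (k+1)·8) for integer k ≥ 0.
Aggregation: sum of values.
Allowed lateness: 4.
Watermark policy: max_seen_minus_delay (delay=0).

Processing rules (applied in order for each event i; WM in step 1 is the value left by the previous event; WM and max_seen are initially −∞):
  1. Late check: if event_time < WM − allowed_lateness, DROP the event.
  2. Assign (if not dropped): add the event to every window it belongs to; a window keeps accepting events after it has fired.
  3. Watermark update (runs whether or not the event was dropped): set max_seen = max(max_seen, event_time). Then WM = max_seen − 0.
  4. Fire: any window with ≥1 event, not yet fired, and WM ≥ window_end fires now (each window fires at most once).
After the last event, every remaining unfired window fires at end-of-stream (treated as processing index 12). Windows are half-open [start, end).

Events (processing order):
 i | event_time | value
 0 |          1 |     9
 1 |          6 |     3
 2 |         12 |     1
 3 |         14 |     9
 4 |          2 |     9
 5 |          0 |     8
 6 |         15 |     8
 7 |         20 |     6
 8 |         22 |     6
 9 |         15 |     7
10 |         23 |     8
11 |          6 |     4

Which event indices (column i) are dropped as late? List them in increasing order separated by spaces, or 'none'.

i=0 t=1 v=9: → [0,8); WM=1
i=1 t=6 v=3: → [0,8); WM=6
i=2 t=12 v=1: → [8,16); WM=12; [0,8) fires=12
i=3 t=14 v=9: → [8,16); WM=14
i=4 t=2 v=9: DROP (t<14-4); WM=14
i=5 t=0 v=8: DROP (t<14-4); WM=14
i=6 t=15 v=8: → [8,16); WM=15
i=7 t=20 v=6: → [16,24); WM=20; [8,16) fires=18
i=8 t=22 v=6: → [16,24); WM=22
i=9 t=15 v=7: DROP (t<22-4); WM=22
i=10 t=23 v=8: → [16,24); WM=23
i=11 t=6 v=4: DROP (t<23-4); WM=23

4 5 9 11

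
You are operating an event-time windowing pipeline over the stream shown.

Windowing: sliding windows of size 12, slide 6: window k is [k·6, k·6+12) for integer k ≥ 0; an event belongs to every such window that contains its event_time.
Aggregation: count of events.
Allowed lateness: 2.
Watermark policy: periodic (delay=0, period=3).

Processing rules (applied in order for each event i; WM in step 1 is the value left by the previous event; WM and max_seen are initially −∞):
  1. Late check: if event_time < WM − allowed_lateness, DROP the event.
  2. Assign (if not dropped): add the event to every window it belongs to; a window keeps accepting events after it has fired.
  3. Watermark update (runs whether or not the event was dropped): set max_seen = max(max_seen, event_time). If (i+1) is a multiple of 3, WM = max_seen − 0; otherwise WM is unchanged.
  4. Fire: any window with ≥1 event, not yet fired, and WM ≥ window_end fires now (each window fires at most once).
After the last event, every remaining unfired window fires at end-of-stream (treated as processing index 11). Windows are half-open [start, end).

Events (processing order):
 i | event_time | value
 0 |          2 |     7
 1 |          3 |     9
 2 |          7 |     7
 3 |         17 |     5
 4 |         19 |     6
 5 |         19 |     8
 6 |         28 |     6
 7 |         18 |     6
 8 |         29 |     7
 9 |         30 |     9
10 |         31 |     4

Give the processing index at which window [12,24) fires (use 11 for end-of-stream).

8

i=0 t=2 v=7: → [0,12); WM=−∞
i=1 t=3 v=9: → [0,12); WM=−∞
i=2 t=7 v=7: → [6,18),[0,12); WM=7
i=3 t=17 v=5: → [12,24),[6,18); WM=7
i=4 t=19 v=6: → [18,30),[12,24); WM=7
i=5 t=19 v=8: → [18,30),[12,24); WM=19; [0,12) fires=3 [6,18) fires=2
i=6 t=28 v=6: → [24,36),[18,30); WM=19
i=7 t=18 v=6: → [18,30),[12,24); WM=19
i=8 t=29 v=7: → [24,36),[18,30); WM=29; [12,24) fires=4
i=9 t=30 v=9: → [30,42),[24,36); WM=29
i=10 t=31 v=4: → [30,42),[24,36); WM=29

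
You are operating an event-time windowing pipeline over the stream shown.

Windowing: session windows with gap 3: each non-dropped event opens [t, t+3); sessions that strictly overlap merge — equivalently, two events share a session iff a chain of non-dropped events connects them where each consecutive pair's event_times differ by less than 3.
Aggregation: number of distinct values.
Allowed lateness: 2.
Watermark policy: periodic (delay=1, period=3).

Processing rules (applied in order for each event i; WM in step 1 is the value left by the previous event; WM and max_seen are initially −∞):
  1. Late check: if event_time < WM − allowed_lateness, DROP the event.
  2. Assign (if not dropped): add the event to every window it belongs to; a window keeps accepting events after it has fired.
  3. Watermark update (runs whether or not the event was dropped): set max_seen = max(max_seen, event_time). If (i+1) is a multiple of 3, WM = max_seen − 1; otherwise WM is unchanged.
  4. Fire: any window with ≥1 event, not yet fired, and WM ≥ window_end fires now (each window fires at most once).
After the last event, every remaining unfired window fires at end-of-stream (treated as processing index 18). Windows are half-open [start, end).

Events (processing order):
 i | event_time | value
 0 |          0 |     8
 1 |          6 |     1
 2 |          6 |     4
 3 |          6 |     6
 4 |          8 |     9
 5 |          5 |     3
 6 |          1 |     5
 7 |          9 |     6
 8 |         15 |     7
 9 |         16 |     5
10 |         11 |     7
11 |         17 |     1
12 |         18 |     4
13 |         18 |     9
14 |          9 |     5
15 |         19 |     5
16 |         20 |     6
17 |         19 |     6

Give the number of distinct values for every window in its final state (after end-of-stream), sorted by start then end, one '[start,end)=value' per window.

[0,3)=1 [5,12)=5 [15,23)=6

i=0 t=0 v=8: → [0,3); WM=−∞
i=1 t=6 v=1: → [6,9); WM=−∞
i=2 t=6 v=4: → [6,9); WM=5
i=3 t=6 v=6: → [6,9); WM=5
i=4 t=8 v=9: → [6,11); WM=5
i=5 t=5 v=3: → [5,11); WM=7
i=6 t=1 v=5: DROP (t<7-2); WM=7
i=7 t=9 v=6: → [5,12); WM=7
i=8 t=15 v=7: → [15,18); WM=14
i=9 t=16 v=5: → [15,19); WM=14
i=10 t=11 v=7: DROP (t<14-2); WM=14
i=11 t=17 v=1: → [15,20); WM=16
i=12 t=18 v=4: → [15,21); WM=16
i=13 t=18 v=9: → [15,21); WM=16
i=14 t=9 v=5: DROP (t<16-2); WM=17
i=15 t=19 v=5: → [15,22); WM=17
i=16 t=20 v=6: → [15,23); WM=17
i=17 t=19 v=6: → [15,23); WM=19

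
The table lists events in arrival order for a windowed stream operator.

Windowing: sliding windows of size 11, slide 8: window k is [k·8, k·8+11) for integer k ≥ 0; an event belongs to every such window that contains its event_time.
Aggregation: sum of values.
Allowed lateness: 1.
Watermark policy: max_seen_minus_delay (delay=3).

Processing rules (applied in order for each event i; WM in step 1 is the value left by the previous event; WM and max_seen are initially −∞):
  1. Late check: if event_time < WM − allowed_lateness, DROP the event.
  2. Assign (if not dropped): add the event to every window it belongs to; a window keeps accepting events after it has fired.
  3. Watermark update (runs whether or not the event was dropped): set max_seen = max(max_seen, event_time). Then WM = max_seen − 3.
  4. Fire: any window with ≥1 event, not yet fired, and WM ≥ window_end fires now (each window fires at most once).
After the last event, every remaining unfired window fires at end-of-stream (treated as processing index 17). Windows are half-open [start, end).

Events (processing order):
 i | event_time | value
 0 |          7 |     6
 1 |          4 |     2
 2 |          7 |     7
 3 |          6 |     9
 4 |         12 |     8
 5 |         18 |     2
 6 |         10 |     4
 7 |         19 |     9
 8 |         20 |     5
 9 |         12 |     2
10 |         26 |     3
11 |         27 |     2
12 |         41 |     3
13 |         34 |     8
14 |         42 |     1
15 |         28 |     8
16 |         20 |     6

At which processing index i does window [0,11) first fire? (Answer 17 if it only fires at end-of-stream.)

i=0 t=7 v=6: → [0,11); WM=4
i=1 t=4 v=2: → [0,11); WM=4
i=2 t=7 v=7: → [0,11); WM=4
i=3 t=6 v=9: → [0,11); WM=4
i=4 t=12 v=8: → [8,19); WM=9
i=5 t=18 v=2: → [16,27),[8,19); WM=15; [0,11) fires=24
i=6 t=10 v=4: DROP (t<15-1); WM=15
i=7 t=19 v=9: → [16,27); WM=16
i=8 t=20 v=5: → [16,27); WM=17
i=9 t=12 v=2: DROP (t<17-1); WM=17
i=10 t=26 v=3: → [24,35),[16,27); WM=23; [8,19) fires=10
i=11 t=27 v=2: → [24,35); WM=24
i=12 t=41 v=3: → [40,51),[32,43); WM=38; [16,27) fires=19 [24,35) fires=5
i=13 t=34 v=8: DROP (t<38-1); WM=38
i=14 t=42 v=1: → [40,51),[32,43); WM=39
i=15 t=28 v=8: DROP (t<39-1); WM=39
i=16 t=20 v=6: DROP (t<39-1); WM=39

5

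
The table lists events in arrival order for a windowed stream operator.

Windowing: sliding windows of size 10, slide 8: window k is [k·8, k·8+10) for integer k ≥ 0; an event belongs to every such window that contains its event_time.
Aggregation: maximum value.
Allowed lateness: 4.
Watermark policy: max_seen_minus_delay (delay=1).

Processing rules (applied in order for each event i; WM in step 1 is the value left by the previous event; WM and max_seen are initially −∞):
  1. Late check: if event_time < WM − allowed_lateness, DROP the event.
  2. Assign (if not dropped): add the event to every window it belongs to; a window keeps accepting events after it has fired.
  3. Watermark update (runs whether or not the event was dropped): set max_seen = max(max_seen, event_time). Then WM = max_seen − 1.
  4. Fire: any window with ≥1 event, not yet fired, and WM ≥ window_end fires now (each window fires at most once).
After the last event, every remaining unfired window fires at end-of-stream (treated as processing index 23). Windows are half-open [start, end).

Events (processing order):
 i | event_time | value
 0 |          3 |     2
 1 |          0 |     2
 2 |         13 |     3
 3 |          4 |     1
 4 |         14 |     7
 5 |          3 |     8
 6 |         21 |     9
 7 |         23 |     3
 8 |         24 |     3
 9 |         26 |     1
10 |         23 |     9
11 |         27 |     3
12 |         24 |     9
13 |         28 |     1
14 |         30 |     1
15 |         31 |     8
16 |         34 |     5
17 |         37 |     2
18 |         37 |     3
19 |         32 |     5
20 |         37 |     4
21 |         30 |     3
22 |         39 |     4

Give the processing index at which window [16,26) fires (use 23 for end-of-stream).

i=0 t=3 v=2: → [0,10); WM=2
i=1 t=0 v=2: → [0,10); WM=2
i=2 t=13 v=3: → [8,18); WM=12; [0,10) fires=2
i=3 t=4 v=1: DROP (t<12-4); WM=12
i=4 t=14 v=7: → [8,18); WM=13
i=5 t=3 v=8: DROP (t<13-4); WM=13
i=6 t=21 v=9: → [16,26); WM=20; [8,18) fires=7
i=7 t=23 v=3: → [16,26); WM=22
i=8 t=24 v=3: → [24,34),[16,26); WM=23
i=9 t=26 v=1: → [24,34); WM=25
i=10 t=23 v=9: → [16,26); WM=25
i=11 t=27 v=3: → [24,34); WM=26; [16,26) fires=9
i=12 t=24 v=9: → [24,34),[16,26); WM=26
i=13 t=28 v=1: → [24,34); WM=27
i=14 t=30 v=1: → [24,34); WM=29
i=15 t=31 v=8: → [24,34); WM=30
i=16 t=34 v=5: → [32,42); WM=33
i=17 t=37 v=2: → [32,42); WM=36; [24,34) fires=9
i=18 t=37 v=3: → [32,42); WM=36
i=19 t=32 v=5: → [32,42),[24,34); WM=36
i=20 t=37 v=4: → [32,42); WM=36
i=21 t=30 v=3: DROP (t<36-4); WM=36
i=22 t=39 v=4: → [32,42); WM=38

11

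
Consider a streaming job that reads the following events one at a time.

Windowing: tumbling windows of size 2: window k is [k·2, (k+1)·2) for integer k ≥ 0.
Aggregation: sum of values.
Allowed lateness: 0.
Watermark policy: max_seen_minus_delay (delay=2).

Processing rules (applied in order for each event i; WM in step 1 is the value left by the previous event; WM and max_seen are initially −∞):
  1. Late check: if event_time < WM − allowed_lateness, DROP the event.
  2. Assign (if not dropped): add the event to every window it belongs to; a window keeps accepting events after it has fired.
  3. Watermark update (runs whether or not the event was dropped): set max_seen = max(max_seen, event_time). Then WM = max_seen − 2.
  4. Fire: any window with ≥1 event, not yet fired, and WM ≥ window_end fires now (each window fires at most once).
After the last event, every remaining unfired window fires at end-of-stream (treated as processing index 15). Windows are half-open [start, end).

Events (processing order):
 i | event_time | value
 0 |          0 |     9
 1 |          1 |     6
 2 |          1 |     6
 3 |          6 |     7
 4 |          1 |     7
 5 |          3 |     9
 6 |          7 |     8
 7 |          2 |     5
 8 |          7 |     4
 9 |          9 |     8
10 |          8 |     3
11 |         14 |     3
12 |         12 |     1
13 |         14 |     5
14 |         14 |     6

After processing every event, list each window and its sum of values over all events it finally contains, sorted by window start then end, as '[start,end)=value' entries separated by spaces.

i=0 t=0 v=9: → [0,2); WM=-2
i=1 t=1 v=6: → [0,2); WM=-1
i=2 t=1 v=6: → [0,2); WM=-1
i=3 t=6 v=7: → [6,8); WM=4; [0,2) fires=21
i=4 t=1 v=7: DROP (t<4-0); WM=4
i=5 t=3 v=9: DROP (t<4-0); WM=4
i=6 t=7 v=8: → [6,8); WM=5
i=7 t=2 v=5: DROP (t<5-0); WM=5
i=8 t=7 v=4: → [6,8); WM=5
i=9 t=9 v=8: → [8,10); WM=7
i=10 t=8 v=3: → [8,10); WM=7
i=11 t=14 v=3: → [14,16); WM=12; [6,8) fires=19 [8,10) fires=11
i=12 t=12 v=1: → [12,14); WM=12
i=13 t=14 v=5: → [14,16); WM=12
i=14 t=14 v=6: → [14,16); WM=12

[0,2)=21 [6,8)=19 [8,10)=11 [12,14)=1 [14,16)=14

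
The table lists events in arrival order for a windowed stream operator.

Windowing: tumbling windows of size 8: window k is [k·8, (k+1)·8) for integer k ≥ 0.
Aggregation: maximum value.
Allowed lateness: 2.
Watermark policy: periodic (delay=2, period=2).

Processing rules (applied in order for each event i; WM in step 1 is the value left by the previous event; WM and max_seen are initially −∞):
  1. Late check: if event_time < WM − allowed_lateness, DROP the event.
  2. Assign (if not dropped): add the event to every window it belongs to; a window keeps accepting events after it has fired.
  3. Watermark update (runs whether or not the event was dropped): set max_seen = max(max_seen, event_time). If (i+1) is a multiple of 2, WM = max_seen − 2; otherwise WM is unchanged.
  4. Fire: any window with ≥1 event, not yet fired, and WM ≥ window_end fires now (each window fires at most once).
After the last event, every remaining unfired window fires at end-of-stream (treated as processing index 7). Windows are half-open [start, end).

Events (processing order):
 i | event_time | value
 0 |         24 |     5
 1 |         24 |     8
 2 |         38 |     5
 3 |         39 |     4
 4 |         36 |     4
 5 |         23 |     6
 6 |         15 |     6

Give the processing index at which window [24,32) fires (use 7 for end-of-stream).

i=0 t=24 v=5: → [24,32); WM=−∞
i=1 t=24 v=8: → [24,32); WM=22
i=2 t=38 v=5: → [32,40); WM=22
i=3 t=39 v=4: → [32,40); WM=37; [24,32) fires=8
i=4 t=36 v=4: → [32,40); WM=37
i=5 t=23 v=6: DROP (t<37-2); WM=37
i=6 t=15 v=6: DROP (t<37-2); WM=37

3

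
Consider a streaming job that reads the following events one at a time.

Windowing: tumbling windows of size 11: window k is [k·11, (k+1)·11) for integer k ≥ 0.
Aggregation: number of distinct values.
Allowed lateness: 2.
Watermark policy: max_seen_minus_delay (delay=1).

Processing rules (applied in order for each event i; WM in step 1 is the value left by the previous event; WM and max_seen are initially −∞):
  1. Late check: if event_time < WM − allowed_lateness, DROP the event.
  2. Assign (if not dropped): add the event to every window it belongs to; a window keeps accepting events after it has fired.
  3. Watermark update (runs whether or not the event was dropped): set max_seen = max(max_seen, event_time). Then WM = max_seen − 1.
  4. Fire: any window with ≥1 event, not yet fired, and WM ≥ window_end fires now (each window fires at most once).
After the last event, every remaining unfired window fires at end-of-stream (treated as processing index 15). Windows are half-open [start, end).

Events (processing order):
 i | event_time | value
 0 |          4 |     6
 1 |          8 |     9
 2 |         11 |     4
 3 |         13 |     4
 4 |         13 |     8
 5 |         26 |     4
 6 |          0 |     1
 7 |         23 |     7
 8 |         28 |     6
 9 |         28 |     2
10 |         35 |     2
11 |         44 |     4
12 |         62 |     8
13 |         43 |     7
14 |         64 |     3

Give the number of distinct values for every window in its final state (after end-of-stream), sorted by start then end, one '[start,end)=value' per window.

i=0 t=4 v=6: → [0,11); WM=3
i=1 t=8 v=9: → [0,11); WM=7
i=2 t=11 v=4: → [11,22); WM=10
i=3 t=13 v=4: → [11,22); WM=12; [0,11) fires=2
i=4 t=13 v=8: → [11,22); WM=12
i=5 t=26 v=4: → [22,33); WM=25; [11,22) fires=2
i=6 t=0 v=1: DROP (t<25-2); WM=25
i=7 t=23 v=7: → [22,33); WM=25
i=8 t=28 v=6: → [22,33); WM=27
i=9 t=28 v=2: → [22,33); WM=27
i=10 t=35 v=2: → [33,44); WM=34; [22,33) fires=4
i=11 t=44 v=4: → [44,55); WM=43
i=12 t=62 v=8: → [55,66); WM=61; [33,44) fires=1 [44,55) fires=1
i=13 t=43 v=7: DROP (t<61-2); WM=61
i=14 t=64 v=3: → [55,66); WM=63

[0,11)=2 [11,22)=2 [22,33)=4 [33,44)=1 [44,55)=1 [55,66)=2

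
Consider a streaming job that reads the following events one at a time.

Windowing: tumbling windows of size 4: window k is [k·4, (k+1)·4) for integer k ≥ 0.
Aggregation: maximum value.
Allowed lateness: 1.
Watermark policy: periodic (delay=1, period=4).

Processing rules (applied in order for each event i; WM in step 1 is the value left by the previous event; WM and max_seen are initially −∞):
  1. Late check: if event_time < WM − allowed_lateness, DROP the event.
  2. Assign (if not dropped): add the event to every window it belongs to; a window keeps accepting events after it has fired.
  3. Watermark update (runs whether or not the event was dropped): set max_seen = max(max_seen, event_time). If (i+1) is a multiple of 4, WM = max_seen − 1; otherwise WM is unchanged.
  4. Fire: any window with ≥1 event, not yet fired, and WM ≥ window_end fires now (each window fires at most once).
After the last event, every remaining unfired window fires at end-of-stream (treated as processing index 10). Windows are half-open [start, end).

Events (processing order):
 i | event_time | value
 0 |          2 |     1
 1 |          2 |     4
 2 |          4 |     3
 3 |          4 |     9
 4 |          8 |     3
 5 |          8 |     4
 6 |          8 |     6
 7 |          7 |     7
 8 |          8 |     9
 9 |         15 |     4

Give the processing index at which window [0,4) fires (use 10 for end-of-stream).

7

i=0 t=2 v=1: → [0,4); WM=−∞
i=1 t=2 v=4: → [0,4); WM=−∞
i=2 t=4 v=3: → [4,8); WM=−∞
i=3 t=4 v=9: → [4,8); WM=3
i=4 t=8 v=3: → [8,12); WM=3
i=5 t=8 v=4: → [8,12); WM=3
i=6 t=8 v=6: → [8,12); WM=3
i=7 t=7 v=7: → [4,8); WM=7; [0,4) fires=4
i=8 t=8 v=9: → [8,12); WM=7
i=9 t=15 v=4: → [12,16); WM=7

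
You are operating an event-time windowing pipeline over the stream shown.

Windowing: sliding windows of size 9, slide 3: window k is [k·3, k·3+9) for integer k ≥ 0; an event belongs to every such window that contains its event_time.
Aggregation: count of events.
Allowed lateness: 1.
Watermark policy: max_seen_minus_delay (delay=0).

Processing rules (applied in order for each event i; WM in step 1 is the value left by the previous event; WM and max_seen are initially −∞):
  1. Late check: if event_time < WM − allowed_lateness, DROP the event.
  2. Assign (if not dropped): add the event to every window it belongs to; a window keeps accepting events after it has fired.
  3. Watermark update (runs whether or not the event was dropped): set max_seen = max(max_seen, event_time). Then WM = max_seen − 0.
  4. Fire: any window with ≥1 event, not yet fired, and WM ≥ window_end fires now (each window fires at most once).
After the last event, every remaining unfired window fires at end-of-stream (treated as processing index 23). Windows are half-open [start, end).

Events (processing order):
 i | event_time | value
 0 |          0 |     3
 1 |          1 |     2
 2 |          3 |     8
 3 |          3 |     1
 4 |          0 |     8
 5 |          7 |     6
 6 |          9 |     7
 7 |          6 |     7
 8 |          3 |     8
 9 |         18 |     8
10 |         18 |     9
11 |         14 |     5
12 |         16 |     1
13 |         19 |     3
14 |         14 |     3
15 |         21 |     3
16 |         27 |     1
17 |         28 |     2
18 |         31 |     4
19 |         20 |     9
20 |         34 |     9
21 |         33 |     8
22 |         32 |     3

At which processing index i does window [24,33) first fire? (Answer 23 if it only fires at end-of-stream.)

20

i=0 t=0 v=3: → [0,9); WM=0
i=1 t=1 v=2: → [0,9); WM=1
i=2 t=3 v=8: → [3,12),[0,9); WM=3
i=3 t=3 v=1: → [3,12),[0,9); WM=3
i=4 t=0 v=8: DROP (t<3-1); WM=3
i=5 t=7 v=6: → [6,15),[3,12),[0,9); WM=7
i=6 t=9 v=7: → [9,18),[6,15),[3,12); WM=9; [0,9) fires=5
i=7 t=6 v=7: DROP (t<9-1); WM=9
i=8 t=3 v=8: DROP (t<9-1); WM=9
i=9 t=18 v=8: → [18,27),[15,24),[12,21); WM=18; [3,12) fires=4 [6,15) fires=2 [9,18) fires=1
i=10 t=18 v=9: → [18,27),[15,24),[12,21); WM=18
i=11 t=14 v=5: DROP (t<18-1); WM=18
i=12 t=16 v=1: DROP (t<18-1); WM=18
i=13 t=19 v=3: → [18,27),[15,24),[12,21); WM=19
i=14 t=14 v=3: DROP (t<19-1); WM=19
i=15 t=21 v=3: → [21,30),[18,27),[15,24); WM=21; [12,21) fires=3
i=16 t=27 v=1: → [27,36),[24,33),[21,30); WM=27; [15,24) fires=4 [18,27) fires=4
i=17 t=28 v=2: → [27,36),[24,33),[21,30); WM=28
i=18 t=31 v=4: → [30,39),[27,36),[24,33); WM=31; [21,30) fires=3
i=19 t=20 v=9: DROP (t<31-1); WM=31
i=20 t=34 v=9: → [33,42),[30,39),[27,36); WM=34; [24,33) fires=3
i=21 t=33 v=8: → [33,42),[30,39),[27,36); WM=34
i=22 t=32 v=3: DROP (t<34-1); WM=34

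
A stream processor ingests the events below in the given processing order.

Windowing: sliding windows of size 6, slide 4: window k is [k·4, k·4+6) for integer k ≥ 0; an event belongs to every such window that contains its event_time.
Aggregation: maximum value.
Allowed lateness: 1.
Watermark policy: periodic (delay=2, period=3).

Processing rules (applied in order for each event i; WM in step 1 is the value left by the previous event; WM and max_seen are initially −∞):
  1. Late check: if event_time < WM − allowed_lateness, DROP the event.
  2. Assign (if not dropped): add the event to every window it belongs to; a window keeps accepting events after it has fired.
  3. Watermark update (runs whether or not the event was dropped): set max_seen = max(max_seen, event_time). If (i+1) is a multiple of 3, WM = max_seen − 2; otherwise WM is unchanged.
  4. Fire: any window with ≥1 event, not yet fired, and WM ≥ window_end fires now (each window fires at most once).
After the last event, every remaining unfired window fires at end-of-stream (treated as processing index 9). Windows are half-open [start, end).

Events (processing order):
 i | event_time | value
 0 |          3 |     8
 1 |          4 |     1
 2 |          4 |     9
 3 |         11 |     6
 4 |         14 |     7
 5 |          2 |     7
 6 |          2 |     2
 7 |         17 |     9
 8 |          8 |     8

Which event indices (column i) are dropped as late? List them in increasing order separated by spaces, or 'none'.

i=0 t=3 v=8: → [0,6); WM=−∞
i=1 t=4 v=1: → [4,10),[0,6); WM=−∞
i=2 t=4 v=9: → [4,10),[0,6); WM=2
i=3 t=11 v=6: → [8,14); WM=2
i=4 t=14 v=7: → [12,18); WM=2
i=5 t=2 v=7: → [0,6); WM=12; [0,6) fires=9 [4,10) fires=9
i=6 t=2 v=2: DROP (t<12-1); WM=12
i=7 t=17 v=9: → [16,22),[12,18); WM=12
i=8 t=8 v=8: DROP (t<12-1); WM=15; [8,14) fires=6

6 8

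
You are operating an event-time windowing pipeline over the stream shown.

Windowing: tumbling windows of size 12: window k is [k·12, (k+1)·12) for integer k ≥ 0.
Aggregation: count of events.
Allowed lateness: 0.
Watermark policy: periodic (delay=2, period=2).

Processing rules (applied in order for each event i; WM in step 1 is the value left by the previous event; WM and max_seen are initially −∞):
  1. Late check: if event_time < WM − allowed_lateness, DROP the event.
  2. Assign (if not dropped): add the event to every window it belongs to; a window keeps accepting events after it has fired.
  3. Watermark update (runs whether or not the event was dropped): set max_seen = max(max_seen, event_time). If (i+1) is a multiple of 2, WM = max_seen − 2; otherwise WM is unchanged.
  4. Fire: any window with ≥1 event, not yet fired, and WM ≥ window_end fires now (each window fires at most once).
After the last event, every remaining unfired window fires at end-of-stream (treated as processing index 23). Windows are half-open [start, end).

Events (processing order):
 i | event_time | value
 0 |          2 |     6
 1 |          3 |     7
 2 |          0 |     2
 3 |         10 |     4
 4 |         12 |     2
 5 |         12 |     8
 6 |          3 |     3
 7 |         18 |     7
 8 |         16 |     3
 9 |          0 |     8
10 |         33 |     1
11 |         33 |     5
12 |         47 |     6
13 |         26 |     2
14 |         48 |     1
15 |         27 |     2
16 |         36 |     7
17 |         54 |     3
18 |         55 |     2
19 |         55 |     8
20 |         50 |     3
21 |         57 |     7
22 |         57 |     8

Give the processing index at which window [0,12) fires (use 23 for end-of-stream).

i=0 t=2 v=6: → [0,12); WM=−∞
i=1 t=3 v=7: → [0,12); WM=1
i=2 t=0 v=2: DROP (t<1-0); WM=1
i=3 t=10 v=4: → [0,12); WM=8
i=4 t=12 v=2: → [12,24); WM=8
i=5 t=12 v=8: → [12,24); WM=10
i=6 t=3 v=3: DROP (t<10-0); WM=10
i=7 t=18 v=7: → [12,24); WM=16; [0,12) fires=3
i=8 t=16 v=3: → [12,24); WM=16
i=9 t=0 v=8: DROP (t<16-0); WM=16
i=10 t=33 v=1: → [24,36); WM=16
i=11 t=33 v=5: → [24,36); WM=31; [12,24) fires=4
i=12 t=47 v=6: → [36,48); WM=31
i=13 t=26 v=2: DROP (t<31-0); WM=45; [24,36) fires=2
i=14 t=48 v=1: → [48,60); WM=45
i=15 t=27 v=2: DROP (t<45-0); WM=46
i=16 t=36 v=7: DROP (t<46-0); WM=46
i=17 t=54 v=3: → [48,60); WM=52; [36,48) fires=1
i=18 t=55 v=2: → [48,60); WM=52
i=19 t=55 v=8: → [48,60); WM=53
i=20 t=50 v=3: DROP (t<53-0); WM=53
i=21 t=57 v=7: → [48,60); WM=55
i=22 t=57 v=8: → [48,60); WM=55

7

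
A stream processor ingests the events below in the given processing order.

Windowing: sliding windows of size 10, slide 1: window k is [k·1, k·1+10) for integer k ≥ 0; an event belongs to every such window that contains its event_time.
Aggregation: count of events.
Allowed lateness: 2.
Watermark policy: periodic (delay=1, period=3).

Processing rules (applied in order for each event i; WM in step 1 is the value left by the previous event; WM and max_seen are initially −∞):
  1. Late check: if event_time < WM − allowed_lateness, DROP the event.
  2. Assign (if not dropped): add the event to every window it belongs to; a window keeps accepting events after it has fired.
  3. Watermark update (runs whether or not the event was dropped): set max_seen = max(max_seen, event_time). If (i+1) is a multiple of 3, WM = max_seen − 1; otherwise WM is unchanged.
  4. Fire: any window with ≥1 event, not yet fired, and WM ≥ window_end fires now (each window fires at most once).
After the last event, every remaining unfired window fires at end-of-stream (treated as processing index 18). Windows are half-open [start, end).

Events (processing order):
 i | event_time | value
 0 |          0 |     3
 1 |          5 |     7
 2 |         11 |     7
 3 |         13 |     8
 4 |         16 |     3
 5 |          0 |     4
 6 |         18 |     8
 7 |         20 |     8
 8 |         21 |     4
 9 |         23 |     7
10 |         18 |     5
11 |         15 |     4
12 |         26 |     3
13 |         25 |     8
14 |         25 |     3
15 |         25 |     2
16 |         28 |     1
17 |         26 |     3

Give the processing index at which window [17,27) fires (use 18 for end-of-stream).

i=0 t=0 v=3: → [0,10); WM=−∞
i=1 t=5 v=7: → [5,15),[4,14),[3,13),[2,12),[1,11),[0,10); WM=−∞
i=2 t=11 v=7: → [11,21),[10,20),[9,19),[8,18),[7,17),[6,16),[5,15),[4,14),[3,13),[2,12); WM=10; [0,10) fires=2
i=3 t=13 v=8: → [13,23),[12,22),[11,21),[10,20),[9,19),[8,18),[7,17),[6,16),[5,15),[4,14); WM=10
i=4 t=16 v=3: → [16,26),[15,25),[14,24),[13,23),[12,22),[11,21),[10,20),[9,19),[8,18),[7,17); WM=10
i=5 t=0 v=4: DROP (t<10-2); WM=15; [1,11) fires=1 [2,12) fires=2 [3,13) fires=2 [4,14) fires=3 [5,15) fires=3
i=6 t=18 v=8: → [18,28),[17,27),[16,26),[15,25),[14,24),[13,23),[12,22),[11,21),[10,20),[9,19); WM=15
i=7 t=20 v=8: → [20,30),[19,29),[18,28),[17,27),[16,26),[15,25),[14,24),[13,23),[12,22),[11,21); WM=15
i=8 t=21 v=4: → [21,31),[20,30),[19,29),[18,28),[17,27),[16,26),[15,25),[14,24),[13,23),[12,22); WM=20; [6,16) fires=2 [7,17) fires=3 [8,18) fires=3 [9,19) fires=4 [10,20) fires=4
i=9 t=23 v=7: → [23,33),[22,32),[21,31),[20,30),[19,29),[18,28),[17,27),[16,26),[15,25),[14,24); WM=20
i=10 t=18 v=5: → [18,28),[17,27),[16,26),[15,25),[14,24),[13,23),[12,22),[11,21),[10,20),[9,19); WM=20
i=11 t=15 v=4: DROP (t<20-2); WM=22; [11,21) fires=6 [12,22) fires=6
i=12 t=26 v=3: → [26,36),[25,35),[24,34),[23,33),[22,32),[21,31),[20,30),[19,29),[18,28),[17,27); WM=22
i=13 t=25 v=8: → [25,35),[24,34),[23,33),[22,32),[21,31),[20,30),[19,29),[18,28),[17,27),[16,26); WM=22
i=14 t=25 v=3: → [25,35),[24,34),[23,33),[22,32),[21,31),[20,30),[19,29),[18,28),[17,27),[16,26); WM=25; [13,23) fires=6 [14,24) fires=6 [15,25) fires=6
i=15 t=25 v=2: → [25,35),[24,34),[23,33),[22,32),[21,31),[20,30),[19,29),[18,28),[17,27),[16,26); WM=25
i=16 t=28 v=1: → [28,38),[27,37),[26,36),[25,35),[24,34),[23,33),[22,32),[21,31),[20,30),[19,29); WM=25
i=17 t=26 v=3: → [26,36),[25,35),[24,34),[23,33),[22,32),[21,31),[20,30),[19,29),[18,28),[17,27); WM=27; [16,26) fires=9 [17,27) fires=10

17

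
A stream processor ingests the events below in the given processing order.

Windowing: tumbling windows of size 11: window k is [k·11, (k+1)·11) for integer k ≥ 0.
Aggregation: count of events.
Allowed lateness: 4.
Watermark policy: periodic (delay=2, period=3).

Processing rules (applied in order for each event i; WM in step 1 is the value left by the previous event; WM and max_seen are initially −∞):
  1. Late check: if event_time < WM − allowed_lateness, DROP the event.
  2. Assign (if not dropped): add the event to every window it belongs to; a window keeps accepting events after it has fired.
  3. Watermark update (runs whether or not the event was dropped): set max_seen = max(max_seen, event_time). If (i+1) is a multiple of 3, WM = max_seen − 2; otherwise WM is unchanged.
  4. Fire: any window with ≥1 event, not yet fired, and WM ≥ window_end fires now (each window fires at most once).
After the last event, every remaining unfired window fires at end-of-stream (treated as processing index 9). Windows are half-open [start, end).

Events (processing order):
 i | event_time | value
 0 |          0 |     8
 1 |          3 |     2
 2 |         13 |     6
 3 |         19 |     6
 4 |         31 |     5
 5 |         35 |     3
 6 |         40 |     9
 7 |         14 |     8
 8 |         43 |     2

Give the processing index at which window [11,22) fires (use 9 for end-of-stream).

5

i=0 t=0 v=8: → [0,11); WM=−∞
i=1 t=3 v=2: → [0,11); WM=−∞
i=2 t=13 v=6: → [11,22); WM=11; [0,11) fires=2
i=3 t=19 v=6: → [11,22); WM=11
i=4 t=31 v=5: → [22,33); WM=11
i=5 t=35 v=3: → [33,44); WM=33; [11,22) fires=2 [22,33) fires=1
i=6 t=40 v=9: → [33,44); WM=33
i=7 t=14 v=8: DROP (t<33-4); WM=33
i=8 t=43 v=2: → [33,44); WM=41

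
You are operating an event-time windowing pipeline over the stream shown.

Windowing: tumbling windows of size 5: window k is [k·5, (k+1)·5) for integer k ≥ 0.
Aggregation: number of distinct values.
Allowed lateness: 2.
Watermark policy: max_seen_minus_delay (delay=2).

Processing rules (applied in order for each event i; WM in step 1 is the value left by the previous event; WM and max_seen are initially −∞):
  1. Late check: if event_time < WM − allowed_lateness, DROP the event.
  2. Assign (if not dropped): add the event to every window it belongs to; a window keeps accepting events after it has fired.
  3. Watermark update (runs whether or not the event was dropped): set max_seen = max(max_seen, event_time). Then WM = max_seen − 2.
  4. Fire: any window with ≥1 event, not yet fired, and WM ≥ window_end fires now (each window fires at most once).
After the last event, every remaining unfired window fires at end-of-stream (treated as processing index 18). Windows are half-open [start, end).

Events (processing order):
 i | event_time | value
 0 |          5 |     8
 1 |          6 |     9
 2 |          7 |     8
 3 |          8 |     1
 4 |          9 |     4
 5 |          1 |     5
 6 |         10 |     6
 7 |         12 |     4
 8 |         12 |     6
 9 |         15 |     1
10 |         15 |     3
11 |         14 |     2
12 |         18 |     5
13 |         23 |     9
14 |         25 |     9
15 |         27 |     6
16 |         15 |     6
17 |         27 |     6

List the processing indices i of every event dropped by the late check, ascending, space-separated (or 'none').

5 16

i=0 t=5 v=8: → [5,10); WM=3
i=1 t=6 v=9: → [5,10); WM=4
i=2 t=7 v=8: → [5,10); WM=5
i=3 t=8 v=1: → [5,10); WM=6
i=4 t=9 v=4: → [5,10); WM=7
i=5 t=1 v=5: DROP (t<7-2); WM=7
i=6 t=10 v=6: → [10,15); WM=8
i=7 t=12 v=4: → [10,15); WM=10; [5,10) fires=4
i=8 t=12 v=6: → [10,15); WM=10
i=9 t=15 v=1: → [15,20); WM=13
i=10 t=15 v=3: → [15,20); WM=13
i=11 t=14 v=2: → [10,15); WM=13
i=12 t=18 v=5: → [15,20); WM=16; [10,15) fires=3
i=13 t=23 v=9: → [20,25); WM=21; [15,20) fires=3
i=14 t=25 v=9: → [25,30); WM=23
i=15 t=27 v=6: → [25,30); WM=25; [20,25) fires=1
i=16 t=15 v=6: DROP (t<25-2); WM=25
i=17 t=27 v=6: → [25,30); WM=25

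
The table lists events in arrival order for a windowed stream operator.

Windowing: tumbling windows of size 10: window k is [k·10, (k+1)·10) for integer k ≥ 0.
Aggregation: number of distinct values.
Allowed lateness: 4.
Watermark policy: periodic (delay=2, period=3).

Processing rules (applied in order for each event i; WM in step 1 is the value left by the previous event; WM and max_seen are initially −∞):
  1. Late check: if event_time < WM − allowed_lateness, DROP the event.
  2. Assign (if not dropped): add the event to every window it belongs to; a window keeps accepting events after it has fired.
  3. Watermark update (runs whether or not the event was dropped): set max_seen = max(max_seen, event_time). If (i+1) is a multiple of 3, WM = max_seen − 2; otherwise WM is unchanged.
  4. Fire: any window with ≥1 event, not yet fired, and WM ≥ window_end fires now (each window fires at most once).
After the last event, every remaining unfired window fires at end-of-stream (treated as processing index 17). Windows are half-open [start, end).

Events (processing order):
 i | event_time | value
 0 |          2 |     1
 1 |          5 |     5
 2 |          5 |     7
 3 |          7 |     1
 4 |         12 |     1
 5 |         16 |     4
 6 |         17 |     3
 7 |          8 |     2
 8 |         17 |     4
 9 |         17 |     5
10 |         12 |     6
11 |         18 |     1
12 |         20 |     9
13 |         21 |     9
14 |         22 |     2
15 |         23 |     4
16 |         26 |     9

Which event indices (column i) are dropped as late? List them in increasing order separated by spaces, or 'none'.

i=0 t=2 v=1: → [0,10); WM=−∞
i=1 t=5 v=5: → [0,10); WM=−∞
i=2 t=5 v=7: → [0,10); WM=3
i=3 t=7 v=1: → [0,10); WM=3
i=4 t=12 v=1: → [10,20); WM=3
i=5 t=16 v=4: → [10,20); WM=14; [0,10) fires=3
i=6 t=17 v=3: → [10,20); WM=14
i=7 t=8 v=2: DROP (t<14-4); WM=14
i=8 t=17 v=4: → [10,20); WM=15
i=9 t=17 v=5: → [10,20); WM=15
i=10 t=12 v=6: → [10,20); WM=15
i=11 t=18 v=1: → [10,20); WM=16
i=12 t=20 v=9: → [20,30); WM=16
i=13 t=21 v=9: → [20,30); WM=16
i=14 t=22 v=2: → [20,30); WM=20; [10,20) fires=5
i=15 t=23 v=4: → [20,30); WM=20
i=16 t=26 v=9: → [20,30); WM=20

7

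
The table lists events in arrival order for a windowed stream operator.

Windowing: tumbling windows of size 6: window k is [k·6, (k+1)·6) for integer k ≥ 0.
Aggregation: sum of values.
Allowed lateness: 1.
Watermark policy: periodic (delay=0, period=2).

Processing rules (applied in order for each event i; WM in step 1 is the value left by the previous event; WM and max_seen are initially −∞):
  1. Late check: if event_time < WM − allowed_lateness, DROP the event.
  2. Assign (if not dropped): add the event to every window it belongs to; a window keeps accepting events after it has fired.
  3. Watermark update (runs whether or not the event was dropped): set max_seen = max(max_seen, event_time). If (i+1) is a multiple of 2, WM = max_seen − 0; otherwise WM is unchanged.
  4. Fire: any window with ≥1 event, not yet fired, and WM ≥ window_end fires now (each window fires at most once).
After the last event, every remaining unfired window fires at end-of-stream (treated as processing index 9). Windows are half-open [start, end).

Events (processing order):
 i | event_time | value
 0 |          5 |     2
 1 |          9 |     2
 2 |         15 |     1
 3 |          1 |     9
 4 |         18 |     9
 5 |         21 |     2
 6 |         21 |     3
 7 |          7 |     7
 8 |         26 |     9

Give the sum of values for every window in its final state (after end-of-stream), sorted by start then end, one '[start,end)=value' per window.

[0,6)=2 [6,12)=2 [12,18)=1 [18,24)=14 [24,30)=9

i=0 t=5 v=2: → [0,6); WM=−∞
i=1 t=9 v=2: → [6,12); WM=9; [0,6) fires=2
i=2 t=15 v=1: → [12,18); WM=9
i=3 t=1 v=9: DROP (t<9-1); WM=15; [6,12) fires=2
i=4 t=18 v=9: → [18,24); WM=15
i=5 t=21 v=2: → [18,24); WM=21; [12,18) fires=1
i=6 t=21 v=3: → [18,24); WM=21
i=7 t=7 v=7: DROP (t<21-1); WM=21
i=8 t=26 v=9: → [24,30); WM=21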